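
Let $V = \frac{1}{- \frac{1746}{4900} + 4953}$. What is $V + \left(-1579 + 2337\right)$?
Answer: $\frac{9197557016}{12133977} \approx 758.0$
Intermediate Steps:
$V = \frac{2450}{12133977}$ ($V = \frac{1}{\left(-1746\right) \frac{1}{4900} + 4953} = \frac{1}{- \frac{873}{2450} + 4953} = \frac{1}{\frac{12133977}{2450}} = \frac{2450}{12133977} \approx 0.00020191$)
$V + \left(-1579 + 2337\right) = \frac{2450}{12133977} + \left(-1579 + 2337\right) = \frac{2450}{12133977} + 758 = \frac{9197557016}{12133977}$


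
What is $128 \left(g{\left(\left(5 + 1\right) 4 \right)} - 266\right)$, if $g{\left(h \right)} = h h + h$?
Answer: $42752$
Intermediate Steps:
$g{\left(h \right)} = h + h^{2}$ ($g{\left(h \right)} = h^{2} + h = h + h^{2}$)
$128 \left(g{\left(\left(5 + 1\right) 4 \right)} - 266\right) = 128 \left(\left(5 + 1\right) 4 \left(1 + \left(5 + 1\right) 4\right) - 266\right) = 128 \left(6 \cdot 4 \left(1 + 6 \cdot 4\right) - 266\right) = 128 \left(24 \left(1 + 24\right) - 266\right) = 128 \left(24 \cdot 25 - 266\right) = 128 \left(600 - 266\right) = 128 \cdot 334 = 42752$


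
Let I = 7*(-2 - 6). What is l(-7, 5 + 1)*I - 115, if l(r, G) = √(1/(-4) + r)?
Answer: -115 - 28*I*√29 ≈ -115.0 - 150.78*I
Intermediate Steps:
I = -56 (I = 7*(-8) = -56)
l(r, G) = √(-¼ + r)
l(-7, 5 + 1)*I - 115 = (√(-1 + 4*(-7))/2)*(-56) - 115 = (√(-1 - 28)/2)*(-56) - 115 = (√(-29)/2)*(-56) - 115 = ((I*√29)/2)*(-56) - 115 = (I*√29/2)*(-56) - 115 = -28*I*√29 - 115 = -115 - 28*I*√29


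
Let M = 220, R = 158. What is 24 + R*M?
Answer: 34784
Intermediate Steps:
24 + R*M = 24 + 158*220 = 24 + 34760 = 34784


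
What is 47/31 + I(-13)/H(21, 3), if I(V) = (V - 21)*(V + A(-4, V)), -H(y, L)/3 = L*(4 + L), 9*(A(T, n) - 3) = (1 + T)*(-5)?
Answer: -17467/5859 ≈ -2.9812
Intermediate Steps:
A(T, n) = 22/9 - 5*T/9 (A(T, n) = 3 + ((1 + T)*(-5))/9 = 3 + (-5 - 5*T)/9 = 3 + (-5/9 - 5*T/9) = 22/9 - 5*T/9)
H(y, L) = -3*L*(4 + L)
I(V) = (-21 + V)*(14/3 + V) (I(V) = (V - 21)*(V + (22/9 - 5/9*(-4))) = (-21 + V)*(V + (22/9 + 20/9)) = (-21 + V)*(V + 14/3) = (-21 + V)*(14/3 + V))
47/31 + I(-13)/H(21, 3) = 47/31 + (-98 + (-13)² - 49/3*(-13))/((-3*3*(4 + 3))) = 47*(1/31) + (-98 + 169 + 637/3)/((-3*3*7)) = 47/31 + (850/3)/(-63) = 47/31 + (850/3)*(-1/63) = 47/31 - 850/189 = -17467/5859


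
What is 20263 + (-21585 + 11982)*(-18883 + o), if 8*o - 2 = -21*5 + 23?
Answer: 181449742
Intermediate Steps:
o = -10 (o = ¼ + (-21*5 + 23)/8 = ¼ + (-105 + 23)/8 = ¼ + (⅛)*(-82) = ¼ - 41/4 = -10)
20263 + (-21585 + 11982)*(-18883 + o) = 20263 + (-21585 + 11982)*(-18883 - 10) = 20263 - 9603*(-18893) = 20263 + 181429479 = 181449742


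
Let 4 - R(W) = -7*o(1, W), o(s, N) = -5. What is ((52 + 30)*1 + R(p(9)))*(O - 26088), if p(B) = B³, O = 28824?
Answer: 139536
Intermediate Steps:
R(W) = -31 (R(W) = 4 - (-7)*(-5) = 4 - 1*35 = 4 - 35 = -31)
((52 + 30)*1 + R(p(9)))*(O - 26088) = ((52 + 30)*1 - 31)*(28824 - 26088) = (82*1 - 31)*2736 = (82 - 31)*2736 = 51*2736 = 139536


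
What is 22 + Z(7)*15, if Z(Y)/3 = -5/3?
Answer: -53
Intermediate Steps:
Z(Y) = -5 (Z(Y) = 3*(-5/3) = -5)
22 + Z(7)*15 = 22 - 5*15 = 22 - 75 = -53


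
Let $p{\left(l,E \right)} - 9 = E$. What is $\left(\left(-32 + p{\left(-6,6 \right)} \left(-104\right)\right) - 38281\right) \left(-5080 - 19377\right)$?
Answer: $975173961$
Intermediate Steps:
$p{\left(l,E \right)} = 9 + E$
$\left(\left(-32 + p{\left(-6,6 \right)} \left(-104\right)\right) - 38281\right) \left(-5080 - 19377\right) = \left(\left(-32 + \left(9 + 6\right) \left(-104\right)\right) - 38281\right) \left(-5080 - 19377\right) = \left(\left(-32 + 15 \left(-104\right)\right) - 38281\right) \left(-24457\right) = \left(\left(-32 - 1560\right) - 38281\right) \left(-24457\right) = \left(-1592 - 38281\right) \left(-24457\right) = \left(-39873\right) \left(-24457\right) = 975173961$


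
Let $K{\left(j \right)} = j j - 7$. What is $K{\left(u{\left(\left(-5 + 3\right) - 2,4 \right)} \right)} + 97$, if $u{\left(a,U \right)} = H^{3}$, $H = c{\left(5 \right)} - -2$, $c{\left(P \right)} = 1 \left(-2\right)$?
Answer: $90$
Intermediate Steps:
$c{\left(P \right)} = -2$
$H = 0$ ($H = -2 - -2 = -2 + 2 = 0$)
$u{\left(a,U \right)} = 0$ ($u{\left(a,U \right)} = 0^{3} = 0$)
$K{\left(j \right)} = -7 + j^{2}$ ($K{\left(j \right)} = j^{2} - 7 = -7 + j^{2}$)
$K{\left(u{\left(\left(-5 + 3\right) - 2,4 \right)} \right)} + 97 = \left(-7 + 0^{2}\right) + 97 = \left(-7 + 0\right) + 97 = -7 + 97 = 90$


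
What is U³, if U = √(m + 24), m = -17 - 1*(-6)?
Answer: 13*√13 ≈ 46.872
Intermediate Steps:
m = -11 (m = -17 + 6 = -11)
U = √13 (U = √(-11 + 24) = √13 ≈ 3.6056)
U³ = (√13)³ = 13*√13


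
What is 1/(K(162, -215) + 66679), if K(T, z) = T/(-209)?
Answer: 209/13935749 ≈ 1.4997e-5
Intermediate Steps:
K(T, z) = -T/209 (K(T, z) = T*(-1/209) = -T/209)
1/(K(162, -215) + 66679) = 1/(-1/209*162 + 66679) = 1/(-162/209 + 66679) = 1/(13935749/209) = 209/13935749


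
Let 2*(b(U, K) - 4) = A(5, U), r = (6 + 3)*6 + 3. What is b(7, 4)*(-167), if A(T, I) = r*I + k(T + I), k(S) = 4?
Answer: -68637/2 ≈ -34319.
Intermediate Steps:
r = 57 (r = 9*6 + 3 = 54 + 3 = 57)
A(T, I) = 4 + 57*I (A(T, I) = 57*I + 4 = 4 + 57*I)
b(U, K) = 6 + 57*U/2 (b(U, K) = 4 + (4 + 57*U)/2 = 4 + (2 + 57*U/2) = 6 + 57*U/2)
b(7, 4)*(-167) = (6 + (57/2)*7)*(-167) = (6 + 399/2)*(-167) = (411/2)*(-167) = -68637/2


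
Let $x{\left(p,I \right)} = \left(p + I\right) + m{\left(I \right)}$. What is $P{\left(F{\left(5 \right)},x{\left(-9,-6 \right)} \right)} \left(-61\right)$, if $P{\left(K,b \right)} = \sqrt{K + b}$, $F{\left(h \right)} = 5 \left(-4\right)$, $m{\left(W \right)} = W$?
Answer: $- 61 i \sqrt{41} \approx - 390.59 i$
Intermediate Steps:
$F{\left(h \right)} = -20$
$x{\left(p,I \right)} = p + 2 I$ ($x{\left(p,I \right)} = \left(p + I\right) + I = \left(I + p\right) + I = p + 2 I$)
$P{\left(F{\left(5 \right)},x{\left(-9,-6 \right)} \right)} \left(-61\right) = \sqrt{-20 + \left(-9 + 2 \left(-6\right)\right)} \left(-61\right) = \sqrt{-20 - 21} \left(-61\right) = \sqrt{-41} \left(-61\right) = i \sqrt{41} \left(-61\right) = - 61 i \sqrt{41}$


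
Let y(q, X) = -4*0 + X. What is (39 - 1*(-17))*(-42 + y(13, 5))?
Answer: -2072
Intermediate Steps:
y(q, X) = X (y(q, X) = 0 + X = X)
(39 - 1*(-17))*(-42 + y(13, 5)) = (39 - 1*(-17))*(-42 + 5) = (39 + 17)*(-37) = 56*(-37) = -2072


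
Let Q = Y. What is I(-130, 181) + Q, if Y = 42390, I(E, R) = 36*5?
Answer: 42570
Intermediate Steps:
I(E, R) = 180
Q = 42390
I(-130, 181) + Q = 180 + 42390 = 42570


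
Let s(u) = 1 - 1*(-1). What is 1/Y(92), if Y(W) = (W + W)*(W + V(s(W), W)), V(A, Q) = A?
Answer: 1/17296 ≈ 5.7817e-5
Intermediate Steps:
s(u) = 2 (s(u) = 1 + 1 = 2)
Y(W) = 2*W*(2 + W) (Y(W) = (W + W)*(W + 2) = (2*W)*(2 + W) = 2*W*(2 + W))
1/Y(92) = 1/(2*92*(2 + 92)) = 1/(2*92*94) = 1/17296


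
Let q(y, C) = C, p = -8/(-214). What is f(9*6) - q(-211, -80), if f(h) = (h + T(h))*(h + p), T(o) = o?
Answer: 633016/107 ≈ 5916.0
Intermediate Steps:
p = 4/107 (p = -8*(-1/214) = 4/107 ≈ 0.037383)
f(h) = 2*h*(4/107 + h) (f(h) = (h + h)*(h + 4/107) = (2*h)*(4/107 + h) = 2*h*(4/107 + h))
f(9*6) - q(-211, -80) = 2*(9*6)*(4 + 107*(9*6))/107 - 1*(-80) = (2/107)*54*(4 + 107*54) + 80 = (2/107)*54*(4 + 5778) + 80 = (2/107)*54*5782 + 80 = 624456/107 + 80 = 633016/107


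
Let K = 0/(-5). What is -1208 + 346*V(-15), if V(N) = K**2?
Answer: -1208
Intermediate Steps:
K = 0 (K = 0*(-1/5) = 0)
V(N) = 0 (V(N) = 0**2 = 0)
-1208 + 346*V(-15) = -1208 + 346*0 = -1208 + 0 = -1208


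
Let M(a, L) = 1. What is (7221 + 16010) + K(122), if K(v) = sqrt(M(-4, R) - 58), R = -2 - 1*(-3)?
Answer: 23231 + I*sqrt(57) ≈ 23231.0 + 7.5498*I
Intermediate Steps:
R = 1 (R = -2 + 3 = 1)
K(v) = I*sqrt(57) (K(v) = sqrt(1 - 58) = sqrt(-57) = I*sqrt(57))
(7221 + 16010) + K(122) = (7221 + 16010) + I*sqrt(57) = 23231 + I*sqrt(57)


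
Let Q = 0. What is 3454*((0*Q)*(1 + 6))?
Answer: 0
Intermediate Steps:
3454*((0*Q)*(1 + 6)) = 3454*((0*0)*(1 + 6)) = 3454*(0*7) = 3454*0 = 0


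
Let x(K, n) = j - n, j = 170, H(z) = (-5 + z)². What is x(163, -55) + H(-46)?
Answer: 2826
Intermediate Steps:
x(K, n) = 170 - n
x(163, -55) + H(-46) = (170 - 1*(-55)) + (-5 - 46)² = (170 + 55) + (-51)² = 225 + 2601 = 2826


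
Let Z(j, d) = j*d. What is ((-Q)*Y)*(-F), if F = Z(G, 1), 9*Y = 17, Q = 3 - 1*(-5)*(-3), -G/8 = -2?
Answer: -1088/3 ≈ -362.67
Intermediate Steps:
G = 16 (G = -8*(-2) = 16)
Q = -12 (Q = 3 + 5*(-3) = 3 - 15 = -12)
Y = 17/9 (Y = (⅑)*17 = 17/9 ≈ 1.8889)
Z(j, d) = d*j
F = 16 (F = 1*16 = 16)
((-Q)*Y)*(-F) = (-1*(-12)*(17/9))*(-1*16) = (12*(17/9))*(-16) = (68/3)*(-16) = -1088/3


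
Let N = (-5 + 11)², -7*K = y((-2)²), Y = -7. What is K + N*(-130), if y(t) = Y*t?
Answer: -4676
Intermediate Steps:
y(t) = -7*t
K = 4 (K = -(-1)*(-2)² = -(-1)*4 = -⅐*(-28) = 4)
N = 36 (N = 6² = 36)
K + N*(-130) = 4 + 36*(-130) = 4 - 4680 = -4676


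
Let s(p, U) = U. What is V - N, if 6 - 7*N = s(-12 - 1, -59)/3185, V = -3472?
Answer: -77427409/22295 ≈ -3472.9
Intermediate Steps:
N = 19169/22295 (N = 6/7 - (-59)/(7*3185) = 6/7 - ⅐*(-59/3185) = 6/7 + 59/22295 = 19169/22295 ≈ 0.85979)
V - N = -3472 - 1*19169/22295 = -3472 - 19169/22295 = -77427409/22295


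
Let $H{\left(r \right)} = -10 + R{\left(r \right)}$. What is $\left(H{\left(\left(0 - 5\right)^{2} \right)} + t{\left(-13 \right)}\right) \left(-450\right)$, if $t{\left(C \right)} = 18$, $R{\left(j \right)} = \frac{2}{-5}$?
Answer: $-3420$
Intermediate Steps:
$R{\left(j \right)} = - \frac{2}{5}$ ($R{\left(j \right)} = 2 \left(- \frac{1}{5}\right) = - \frac{2}{5}$)
$H{\left(r \right)} = - \frac{52}{5}$ ($H{\left(r \right)} = -10 - \frac{2}{5} = - \frac{52}{5}$)
$\left(H{\left(\left(0 - 5\right)^{2} \right)} + t{\left(-13 \right)}\right) \left(-450\right) = \left(- \frac{52}{5} + 18\right) \left(-450\right) = \frac{38}{5} \left(-450\right) = -3420$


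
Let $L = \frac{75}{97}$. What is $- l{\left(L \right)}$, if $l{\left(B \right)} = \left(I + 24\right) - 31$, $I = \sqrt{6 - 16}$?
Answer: $7 - i \sqrt{10} \approx 7.0 - 3.1623 i$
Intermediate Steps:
$I = i \sqrt{10}$ ($I = \sqrt{-10} = i \sqrt{10} \approx 3.1623 i$)
$L = \frac{75}{97}$ ($L = 75 \cdot \frac{1}{97} = \frac{75}{97} \approx 0.7732$)
$l{\left(B \right)} = -7 + i \sqrt{10}$ ($l{\left(B \right)} = \left(i \sqrt{10} + 24\right) - 31 = \left(24 + i \sqrt{10}\right) - 31 = -7 + i \sqrt{10}$)
$- l{\left(L \right)} = - (-7 + i \sqrt{10}) = 7 - i \sqrt{10}$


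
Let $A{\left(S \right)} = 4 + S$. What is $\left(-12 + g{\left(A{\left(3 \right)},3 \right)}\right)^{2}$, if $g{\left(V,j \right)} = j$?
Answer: $81$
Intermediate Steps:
$\left(-12 + g{\left(A{\left(3 \right)},3 \right)}\right)^{2} = \left(-12 + 3\right)^{2} = \left(-9\right)^{2} = 81$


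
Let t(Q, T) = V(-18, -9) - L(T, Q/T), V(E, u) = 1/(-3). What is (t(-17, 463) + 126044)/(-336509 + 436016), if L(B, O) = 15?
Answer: 378086/298521 ≈ 1.2665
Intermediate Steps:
V(E, u) = -1/3
t(Q, T) = -46/3 (t(Q, T) = -1/3 - 1*15 = -1/3 - 15 = -46/3)
(t(-17, 463) + 126044)/(-336509 + 436016) = (-46/3 + 126044)/(-336509 + 436016) = (378086/3)/99507 = (378086/3)*(1/99507) = 378086/298521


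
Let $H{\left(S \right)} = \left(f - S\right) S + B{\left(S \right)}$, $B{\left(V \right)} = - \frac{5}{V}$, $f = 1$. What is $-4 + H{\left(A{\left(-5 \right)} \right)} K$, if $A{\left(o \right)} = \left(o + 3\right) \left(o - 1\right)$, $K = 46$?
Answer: $- \frac{36571}{6} \approx -6095.2$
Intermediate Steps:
$A{\left(o \right)} = \left(-1 + o\right) \left(3 + o\right)$ ($A{\left(o \right)} = \left(3 + o\right) \left(-1 + o\right) = \left(-1 + o\right) \left(3 + o\right)$)
$H{\left(S \right)} = - \frac{5}{S} + S \left(1 - S\right)$ ($H{\left(S \right)} = \left(1 - S\right) S - \frac{5}{S} = S \left(1 - S\right) - \frac{5}{S} = - \frac{5}{S} + S \left(1 - S\right)$)
$-4 + H{\left(A{\left(-5 \right)} \right)} K = -4 + \left(\left(-3 + \left(-5\right)^{2} + 2 \left(-5\right)\right) - \left(-3 + \left(-5\right)^{2} + 2 \left(-5\right)\right)^{2} - \frac{5}{-3 + \left(-5\right)^{2} + 2 \left(-5\right)}\right) 46 = -4 + \left(\left(-3 + 25 - 10\right) - \left(-3 + 25 - 10\right)^{2} - \frac{5}{-3 + 25 - 10}\right) 46 = -4 + \left(12 - 12^{2} - \frac{5}{12}\right) 46 = -4 + \left(12 - 144 - \frac{5}{12}\right) 46 = -4 - \frac{36547}{6} = - \frac{36571}{6}$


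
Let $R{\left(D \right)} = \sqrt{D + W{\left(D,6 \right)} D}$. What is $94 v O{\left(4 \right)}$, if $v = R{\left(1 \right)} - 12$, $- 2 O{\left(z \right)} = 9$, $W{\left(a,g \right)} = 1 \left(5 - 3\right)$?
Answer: $5076 - 423 \sqrt{3} \approx 4343.3$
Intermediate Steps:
$W{\left(a,g \right)} = 2$ ($W{\left(a,g \right)} = 1 \cdot 2 = 2$)
$O{\left(z \right)} = - \frac{9}{2}$ ($O{\left(z \right)} = \left(- \frac{1}{2}\right) 9 = - \frac{9}{2}$)
$R{\left(D \right)} = \sqrt{3} \sqrt{D}$ ($R{\left(D \right)} = \sqrt{D + 2 D} = \sqrt{3 D} = \sqrt{3} \sqrt{D}$)
$v = -12 + \sqrt{3}$ ($v = \sqrt{3} \sqrt{1} - 12 = \sqrt{3} \cdot 1 - 12 = \sqrt{3} - 12 = -12 + \sqrt{3} \approx -10.268$)
$94 v O{\left(4 \right)} = 94 \left(-12 + \sqrt{3}\right) \left(- \frac{9}{2}\right) = \left(-1128 + 94 \sqrt{3}\right) \left(- \frac{9}{2}\right) = 5076 - 423 \sqrt{3}$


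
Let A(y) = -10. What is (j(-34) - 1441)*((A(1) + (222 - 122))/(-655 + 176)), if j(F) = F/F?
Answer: 129600/479 ≈ 270.56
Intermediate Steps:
j(F) = 1
(j(-34) - 1441)*((A(1) + (222 - 122))/(-655 + 176)) = (1 - 1441)*((-10 + (222 - 122))/(-655 + 176)) = -1440*(-10 + 100)/(-479) = -129600*(-1)/479 = -1440*(-90/479) = 129600/479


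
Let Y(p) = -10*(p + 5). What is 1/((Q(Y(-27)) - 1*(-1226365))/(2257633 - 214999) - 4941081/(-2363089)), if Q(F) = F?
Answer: 4826925936426/12991349568419 ≈ 0.37155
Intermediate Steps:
Y(p) = -50 - 10*p (Y(p) = -10*(5 + p) = -50 - 10*p)
1/((Q(Y(-27)) - 1*(-1226365))/(2257633 - 214999) - 4941081/(-2363089)) = 1/(((-50 - 10*(-27)) - 1*(-1226365))/(2257633 - 214999) - 4941081/(-2363089)) = 1/(((-50 + 270) + 1226365)/2042634 - 4941081*(-1/2363089)) = 1/((220 + 1226365)*(1/2042634) + 4941081/2363089) = 1/(1226585*(1/2042634) + 4941081/2363089) = 1/(1226585/2042634 + 4941081/2363089) = 1/(12991349568419/4826925936426) = 4826925936426/12991349568419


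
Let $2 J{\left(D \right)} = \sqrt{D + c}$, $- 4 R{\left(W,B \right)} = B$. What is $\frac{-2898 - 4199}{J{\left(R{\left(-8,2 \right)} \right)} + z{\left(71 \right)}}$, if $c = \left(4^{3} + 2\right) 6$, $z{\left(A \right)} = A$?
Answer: $- \frac{4031096}{39537} + \frac{14194 \sqrt{1582}}{39537} \approx -87.678$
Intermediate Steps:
$R{\left(W,B \right)} = - \frac{B}{4}$
$c = 396$ ($c = \left(64 + 2\right) 6 = 66 \cdot 6 = 396$)
$J{\left(D \right)} = \frac{\sqrt{396 + D}}{2}$ ($J{\left(D \right)} = \frac{\sqrt{D + 396}}{2} = \frac{\sqrt{396 + D}}{2}$)
$\frac{-2898 - 4199}{J{\left(R{\left(-8,2 \right)} \right)} + z{\left(71 \right)}} = \frac{-2898 - 4199}{\frac{\sqrt{396 - \frac{1}{2}}}{2} + 71} = - \frac{7097}{\frac{\sqrt{396 - \frac{1}{2}}}{2} + 71} = - \frac{7097}{\frac{\sqrt{\frac{791}{2}}}{2} + 71} = - \frac{7097}{\frac{\frac{1}{2} \sqrt{1582}}{2} + 71} = - \frac{7097}{\frac{\sqrt{1582}}{4} + 71} = - \frac{7097}{71 + \frac{\sqrt{1582}}{4}}$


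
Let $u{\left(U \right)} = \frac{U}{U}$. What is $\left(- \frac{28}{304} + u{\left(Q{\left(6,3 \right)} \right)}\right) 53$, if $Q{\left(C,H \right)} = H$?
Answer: $\frac{3657}{76} \approx 48.118$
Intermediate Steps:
$u{\left(U \right)} = 1$
$\left(- \frac{28}{304} + u{\left(Q{\left(6,3 \right)} \right)}\right) 53 = \left(- \frac{28}{304} + 1\right) 53 = \left(\left(-28\right) \frac{1}{304} + 1\right) 53 = \left(- \frac{7}{76} + 1\right) 53 = \frac{69}{76} \cdot 53 = \frac{3657}{76}$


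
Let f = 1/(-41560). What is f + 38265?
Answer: 1590293399/41560 ≈ 38265.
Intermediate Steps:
f = -1/41560 ≈ -2.4062e-5
f + 38265 = -1/41560 + 38265 = 1590293399/41560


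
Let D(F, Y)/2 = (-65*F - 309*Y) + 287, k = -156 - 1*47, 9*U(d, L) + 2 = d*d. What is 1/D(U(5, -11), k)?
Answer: 9/1131262 ≈ 7.9557e-6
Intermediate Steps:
U(d, L) = -2/9 + d**2/9 (U(d, L) = -2/9 + (d*d)/9 = -2/9 + d**2/9)
k = -203 (k = -156 - 47 = -203)
D(F, Y) = 574 - 618*Y - 130*F (D(F, Y) = 2*((-65*F - 309*Y) + 287) = 2*((-309*Y - 65*F) + 287) = 2*(287 - 309*Y - 65*F) = 574 - 618*Y - 130*F)
1/D(U(5, -11), k) = 1/(574 - 618*(-203) - 130*(-2/9 + (1/9)*5**2)) = 1/(574 + 125454 - 130*(-2/9 + (1/9)*25)) = 1/(574 + 125454 - 130*(-2/9 + 25/9)) = 1/(574 + 125454 - 130*23/9) = 1/(574 + 125454 - 2990/9) = 1/(1131262/9) = 9/1131262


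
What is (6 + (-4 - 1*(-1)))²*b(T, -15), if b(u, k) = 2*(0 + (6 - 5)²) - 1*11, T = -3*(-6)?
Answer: -81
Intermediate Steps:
T = 18
b(u, k) = -9 (b(u, k) = 2*(0 + 1²) - 11 = 2*(0 + 1) - 11 = 2*1 - 11 = 2 - 11 = -9)
(6 + (-4 - 1*(-1)))²*b(T, -15) = (6 + (-4 - 1*(-1)))²*(-9) = (6 + (-4 + 1))²*(-9) = (6 - 3)²*(-9) = 3²*(-9) = 9*(-9) = -81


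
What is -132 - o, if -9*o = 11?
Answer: -1177/9 ≈ -130.78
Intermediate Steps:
o = -11/9 (o = -⅑*11 = -11/9 ≈ -1.2222)
-132 - o = -132 - 1*(-11/9) = -132 + 11/9 = -1177/9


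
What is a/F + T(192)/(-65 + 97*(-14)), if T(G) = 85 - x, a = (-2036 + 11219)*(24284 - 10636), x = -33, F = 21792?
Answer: 3715446387/646042 ≈ 5751.1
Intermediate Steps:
a = 125329584 (a = 9183*13648 = 125329584)
T(G) = 118 (T(G) = 85 - 1*(-33) = 85 + 33 = 118)
a/F + T(192)/(-65 + 97*(-14)) = 125329584/21792 + 118/(-65 + 97*(-14)) = 125329584*(1/21792) + 118/(-65 - 1358) = 2611033/454 + 118/(-1423) = 2611033/454 + 118*(-1/1423) = 2611033/454 - 118/1423 = 3715446387/646042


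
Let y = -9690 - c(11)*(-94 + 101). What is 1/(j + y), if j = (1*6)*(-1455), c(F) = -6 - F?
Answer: -1/18301 ≈ -5.4642e-5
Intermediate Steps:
y = -9571 (y = -9690 - (-6 - 1*11)*(-94 + 101) = -9690 - (-6 - 11)*7 = -9690 - (-17)*7 = -9690 - 1*(-119) = -9690 + 119 = -9571)
j = -8730 (j = 6*(-1455) = -8730)
1/(j + y) = 1/(-8730 - 9571) = 1/(-18301) = -1/18301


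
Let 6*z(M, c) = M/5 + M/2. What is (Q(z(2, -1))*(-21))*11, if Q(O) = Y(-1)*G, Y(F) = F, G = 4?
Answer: 924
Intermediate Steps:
z(M, c) = 7*M/60 (z(M, c) = (M/5 + M/2)/6 = (7*M/10)/6 = 7*M/60)
Q(O) = -4 (Q(O) = -1*4 = -4)
(Q(z(2, -1))*(-21))*11 = -4*(-21)*11 = 84*11 = 924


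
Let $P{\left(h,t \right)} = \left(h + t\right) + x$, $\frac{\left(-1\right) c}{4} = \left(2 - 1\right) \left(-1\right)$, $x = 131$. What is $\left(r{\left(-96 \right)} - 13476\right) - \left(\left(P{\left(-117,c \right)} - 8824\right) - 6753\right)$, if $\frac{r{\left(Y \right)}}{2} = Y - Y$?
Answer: $2083$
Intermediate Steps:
$r{\left(Y \right)} = 0$ ($r{\left(Y \right)} = 2 \left(Y - Y\right) = 2 \cdot 0 = 0$)
$c = 4$ ($c = - 4 \left(2 - 1\right) \left(-1\right) = - 4 \cdot 1 \left(-1\right) = \left(-4\right) \left(-1\right) = 4$)
$P{\left(h,t \right)} = 131 + h + t$ ($P{\left(h,t \right)} = \left(h + t\right) + 131 = 131 + h + t$)
$\left(r{\left(-96 \right)} - 13476\right) - \left(\left(P{\left(-117,c \right)} - 8824\right) - 6753\right) = \left(0 - 13476\right) - \left(\left(\left(131 - 117 + 4\right) - 8824\right) - 6753\right) = \left(0 - 13476\right) - \left(\left(18 - 8824\right) - 6753\right) = -13476 - \left(-8806 - 6753\right) = -13476 - -15559 = -13476 + 15559 = 2083$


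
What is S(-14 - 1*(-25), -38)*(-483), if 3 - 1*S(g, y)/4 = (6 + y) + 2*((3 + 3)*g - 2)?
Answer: 179676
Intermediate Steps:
S(g, y) = 4 - 48*g - 4*y (S(g, y) = 12 - 4*((6 + y) + 2*((3 + 3)*g - 2)) = 12 - 4*((6 + y) + 2*(6*g - 2)) = 12 - 4*((6 + y) + 2*(-2 + 6*g)) = 12 - 4*((6 + y) + (-4 + 12*g)) = 12 - 4*(2 + y + 12*g) = 12 + (-8 - 48*g - 4*y) = 4 - 48*g - 4*y)
S(-14 - 1*(-25), -38)*(-483) = (4 - 48*(-14 - 1*(-25)) - 4*(-38))*(-483) = (4 - 48*(-14 + 25) + 152)*(-483) = (4 - 48*11 + 152)*(-483) = (4 - 528 + 152)*(-483) = -372*(-483) = 179676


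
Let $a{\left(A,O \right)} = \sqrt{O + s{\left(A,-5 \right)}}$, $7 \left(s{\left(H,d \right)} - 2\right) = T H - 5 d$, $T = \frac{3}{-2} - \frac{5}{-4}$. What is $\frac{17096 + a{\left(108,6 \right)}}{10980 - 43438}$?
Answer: $- \frac{8548}{16229} - \frac{3 \sqrt{42}}{227206} \approx -0.5268$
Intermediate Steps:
$T = - \frac{1}{4}$ ($T = 3 \left(- \frac{1}{2}\right) - - \frac{5}{4} = - \frac{3}{2} + \frac{5}{4} = - \frac{1}{4} \approx -0.25$)
$s{\left(H,d \right)} = 2 - \frac{5 d}{7} - \frac{H}{28}$ ($s{\left(H,d \right)} = 2 + \frac{- \frac{H}{4} - 5 d}{7} = 2 + \frac{- 5 d - \frac{H}{4}}{7} = 2 - \left(\frac{H}{28} + \frac{5 d}{7}\right) = 2 - \frac{5 d}{7} - \frac{H}{28}$)
$a{\left(A,O \right)} = \sqrt{\frac{39}{7} + O - \frac{A}{28}}$ ($a{\left(A,O \right)} = \sqrt{O - \left(- \frac{39}{7} + \frac{A}{28}\right)} = \sqrt{\frac{39}{7} + O - \frac{A}{28}}$)
$\frac{17096 + a{\left(108,6 \right)}}{10980 - 43438} = \frac{17096 + \frac{\sqrt{1092 - 756 + 196 \cdot 6}}{14}}{10980 - 43438} = \frac{17096 + \frac{\sqrt{1092 - 756 + 1176}}{14}}{-32458} = \left(17096 + \frac{\sqrt{1512}}{14}\right) \left(- \frac{1}{32458}\right) = \left(17096 + \frac{6 \sqrt{42}}{14}\right) \left(- \frac{1}{32458}\right) = \left(17096 + \frac{3 \sqrt{42}}{7}\right) \left(- \frac{1}{32458}\right) = - \frac{8548}{16229} - \frac{3 \sqrt{42}}{227206}$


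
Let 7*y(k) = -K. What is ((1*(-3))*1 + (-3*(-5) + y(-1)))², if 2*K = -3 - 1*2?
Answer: 29929/196 ≈ 152.70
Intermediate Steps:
K = -5/2 (K = (-3 - 1*2)/2 = (-3 - 2)/2 = (½)*(-5) = -5/2 ≈ -2.5000)
y(k) = 5/14 (y(k) = (-1*(-5/2))/7 = (⅐)*(5/2) = 5/14)
((1*(-3))*1 + (-3*(-5) + y(-1)))² = ((1*(-3))*1 + (-3*(-5) + 5/14))² = (-3*1 + (15 + 5/14))² = (-3 + 215/14)² = (173/14)² = 29929/196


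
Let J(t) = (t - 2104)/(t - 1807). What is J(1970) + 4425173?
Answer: 721303065/163 ≈ 4.4252e+6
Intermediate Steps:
J(t) = (-2104 + t)/(-1807 + t)
J(1970) + 4425173 = (-2104 + 1970)/(-1807 + 1970) + 4425173 = -134/163 + 4425173 = 721303065/163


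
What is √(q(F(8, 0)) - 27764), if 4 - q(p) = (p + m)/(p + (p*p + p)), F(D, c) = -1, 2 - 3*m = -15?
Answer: I*√249798/3 ≈ 166.6*I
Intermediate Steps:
m = 17/3 (m = ⅔ - ⅓*(-15) = ⅔ + 5 = 17/3 ≈ 5.6667)
q(p) = 4 - (17/3 + p)/(p² + 2*p) (q(p) = 4 - (p + 17/3)/(p + (p*p + p)) = 4 - (17/3 + p)/(p + (p² + p)) = 4 - (17/3 + p)/(p + (p + p²)) = 4 - (17/3 + p)/(p² + 2*p))
√(q(F(8, 0)) - 27764) = √((⅓)*(-17 + 12*(-1)² + 21*(-1))/(-1*(2 - 1)) - 27764) = √((⅓)*(-1)*(-17 + 12*1 - 21)/1 - 27764) = √((⅓)*(-1)*1*(-17 + 12 - 21) - 27764) = √((⅓)*(-1)*1*(-26) - 27764) = √(26/3 - 27764) = √(-83266/3) = I*√249798/3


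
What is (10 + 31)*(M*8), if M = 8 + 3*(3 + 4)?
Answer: 9512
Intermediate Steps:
M = 29 (M = 8 + 3*7 = 8 + 21 = 29)
(10 + 31)*(M*8) = (10 + 31)*(29*8) = 41*232 = 9512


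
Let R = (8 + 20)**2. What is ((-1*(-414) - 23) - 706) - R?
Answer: -1099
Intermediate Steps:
R = 784 (R = 28**2 = 784)
((-1*(-414) - 23) - 706) - R = ((-1*(-414) - 23) - 706) - 1*784 = ((414 - 23) - 706) - 784 = (391 - 706) - 784 = -315 - 784 = -1099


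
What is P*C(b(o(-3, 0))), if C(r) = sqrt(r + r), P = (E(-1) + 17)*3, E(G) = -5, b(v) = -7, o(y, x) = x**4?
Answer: 36*I*sqrt(14) ≈ 134.7*I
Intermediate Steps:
P = 36 (P = (-5 + 17)*3 = 12*3 = 36)
C(r) = sqrt(2)*sqrt(r) (C(r) = sqrt(2*r) = sqrt(2)*sqrt(r))
P*C(b(o(-3, 0))) = 36*(sqrt(2)*sqrt(-7)) = 36*(sqrt(2)*(I*sqrt(7))) = 36*(I*sqrt(14)) = 36*I*sqrt(14)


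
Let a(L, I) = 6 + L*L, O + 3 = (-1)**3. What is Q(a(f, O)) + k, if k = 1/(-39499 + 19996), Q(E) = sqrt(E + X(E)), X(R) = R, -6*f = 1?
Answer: -1/19503 + sqrt(434)/6 ≈ 3.4721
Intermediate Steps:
f = -1/6 (f = -1/6*1 = -1/6 ≈ -0.16667)
O = -4 (O = -3 + (-1)**3 = -3 - 1 = -4)
a(L, I) = 6 + L**2
Q(E) = sqrt(2)*sqrt(E) (Q(E) = sqrt(E + E) = sqrt(2*E) = sqrt(2)*sqrt(E))
k = -1/19503 (k = 1/(-19503) = -1/19503 ≈ -5.1274e-5)
Q(a(f, O)) + k = sqrt(2)*sqrt(6 + (-1/6)**2) - 1/19503 = sqrt(2)*sqrt(6 + 1/36) - 1/19503 = sqrt(2)*sqrt(217/36) - 1/19503 = sqrt(2)*(sqrt(217)/6) - 1/19503 = sqrt(434)/6 - 1/19503 = -1/19503 + sqrt(434)/6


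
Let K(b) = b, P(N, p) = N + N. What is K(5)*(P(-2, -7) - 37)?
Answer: -205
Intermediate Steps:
P(N, p) = 2*N
K(5)*(P(-2, -7) - 37) = 5*(2*(-2) - 37) = 5*(-4 - 37) = 5*(-41) = -205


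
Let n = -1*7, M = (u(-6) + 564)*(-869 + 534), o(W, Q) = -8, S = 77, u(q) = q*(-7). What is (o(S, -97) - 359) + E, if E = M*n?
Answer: 1420703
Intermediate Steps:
u(q) = -7*q
M = -203010 (M = (-7*(-6) + 564)*(-869 + 534) = (42 + 564)*(-335) = 606*(-335) = -203010)
n = -7
E = 1421070 (E = -203010*(-7) = 1421070)
(o(S, -97) - 359) + E = (-8 - 359) + 1421070 = -367 + 1421070 = 1420703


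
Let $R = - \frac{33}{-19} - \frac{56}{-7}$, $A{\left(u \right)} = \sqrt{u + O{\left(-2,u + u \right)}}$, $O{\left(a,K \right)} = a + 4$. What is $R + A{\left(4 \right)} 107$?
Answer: $\frac{185}{19} + 107 \sqrt{6} \approx 271.83$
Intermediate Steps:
$O{\left(a,K \right)} = 4 + a$
$A{\left(u \right)} = \sqrt{2 + u}$ ($A{\left(u \right)} = \sqrt{u + \left(4 - 2\right)} = \sqrt{u + 2} = \sqrt{2 + u}$)
$R = \frac{185}{19}$ ($R = \left(-33\right) \left(- \frac{1}{19}\right) - -8 = \frac{33}{19} + 8 = \frac{185}{19} \approx 9.7368$)
$R + A{\left(4 \right)} 107 = \frac{185}{19} + \sqrt{2 + 4} \cdot 107 = \frac{185}{19} + \sqrt{6} \cdot 107 = \frac{185}{19} + 107 \sqrt{6}$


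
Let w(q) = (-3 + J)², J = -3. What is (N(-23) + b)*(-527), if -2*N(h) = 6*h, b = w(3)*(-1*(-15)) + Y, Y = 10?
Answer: -326213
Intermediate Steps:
w(q) = 36 (w(q) = (-3 - 3)² = (-6)² = 36)
b = 550 (b = 36*(-1*(-15)) + 10 = 36*15 + 10 = 540 + 10 = 550)
N(h) = -3*h
(N(-23) + b)*(-527) = (-3*(-23) + 550)*(-527) = (69 + 550)*(-527) = 619*(-527) = -326213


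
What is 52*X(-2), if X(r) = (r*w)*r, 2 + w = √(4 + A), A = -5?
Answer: -416 + 208*I ≈ -416.0 + 208.0*I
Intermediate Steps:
w = -2 + I (w = -2 + √(4 - 5) = -2 + √(-1) = -2 + I ≈ -2.0 + 1.0*I)
X(r) = r²*(-2 + I) (X(r) = (r*(-2 + I))*r = r²*(-2 + I))
52*X(-2) = 52*((-2)²*(-2 + I)) = 52*(4*(-2 + I)) = 52*(-8 + 4*I) = -416 + 208*I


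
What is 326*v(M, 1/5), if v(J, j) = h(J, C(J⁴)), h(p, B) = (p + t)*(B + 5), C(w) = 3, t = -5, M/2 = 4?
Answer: 7824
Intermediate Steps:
M = 8 (M = 2*4 = 8)
h(p, B) = (-5 + p)*(5 + B) (h(p, B) = (p - 5)*(B + 5) = (-5 + p)*(5 + B))
v(J, j) = -40 + 8*J (v(J, j) = -25 - 5*3 + 5*J + 3*J = -25 - 15 + 5*J + 3*J = -40 + 8*J)
326*v(M, 1/5) = 326*(-40 + 8*8) = 326*(-40 + 64) = 326*24 = 7824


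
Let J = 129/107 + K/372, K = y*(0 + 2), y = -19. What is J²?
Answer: 482285521/396089604 ≈ 1.2176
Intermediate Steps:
K = -38 (K = -19*(0 + 2) = -19*2 = -38)
J = 21961/19902 (J = 129/107 - 38/372 = 129*(1/107) - 38*1/372 = 129/107 - 19/186 = 21961/19902 ≈ 1.1035)
J² = (21961/19902)² = 482285521/396089604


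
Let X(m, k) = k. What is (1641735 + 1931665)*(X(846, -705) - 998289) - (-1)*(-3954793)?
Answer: -3569809114393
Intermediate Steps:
(1641735 + 1931665)*(X(846, -705) - 998289) - (-1)*(-3954793) = (1641735 + 1931665)*(-705 - 998289) - (-1)*(-3954793) = 3573400*(-998994) - 1*3954793 = -3569805159600 - 3954793 = -3569809114393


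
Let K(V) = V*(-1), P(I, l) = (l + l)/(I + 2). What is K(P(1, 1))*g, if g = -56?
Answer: 112/3 ≈ 37.333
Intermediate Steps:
P(I, l) = 2*l/(2 + I) (P(I, l) = (2*l)/(2 + I) = 2*l/(2 + I))
K(V) = -V
K(P(1, 1))*g = -2/(2 + 1)*(-56) = -2/3*(-56) = -1*⅔*(-56) = -⅔*(-56) = 112/3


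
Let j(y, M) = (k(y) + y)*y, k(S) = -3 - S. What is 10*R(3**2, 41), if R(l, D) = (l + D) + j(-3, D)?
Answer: 590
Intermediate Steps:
j(y, M) = -3*y (j(y, M) = ((-3 - y) + y)*y = -3*y)
R(l, D) = 9 + D + l (R(l, D) = (l + D) - 3*(-3) = (D + l) + 9 = 9 + D + l)
10*R(3**2, 41) = 10*(9 + 41 + 3**2) = 10*(9 + 41 + 9) = 10*59 = 590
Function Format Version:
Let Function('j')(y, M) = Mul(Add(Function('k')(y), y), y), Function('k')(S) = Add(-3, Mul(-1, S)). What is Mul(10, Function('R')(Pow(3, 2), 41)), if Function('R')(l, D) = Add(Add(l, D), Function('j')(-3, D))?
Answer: 590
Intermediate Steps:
Function('j')(y, M) = Mul(-3, y) (Function('j')(y, M) = Mul(Add(Add(-3, Mul(-1, y)), y), y) = Mul(-3, y))
Function('R')(l, D) = Add(9, D, l) (Function('R')(l, D) = Add(Add(l, D), Mul(-3, -3)) = Add(Add(D, l), 9) = Add(9, D, l))
Mul(10, Function('R')(Pow(3, 2), 41)) = Mul(10, Add(9, 41, Pow(3, 2))) = Mul(10, Add(9, 41, 9)) = Mul(10, 59) = 590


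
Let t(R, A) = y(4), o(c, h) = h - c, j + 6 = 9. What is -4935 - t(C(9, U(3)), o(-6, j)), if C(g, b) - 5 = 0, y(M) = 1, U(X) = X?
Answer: -4936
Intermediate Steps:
j = 3 (j = -6 + 9 = 3)
C(g, b) = 5 (C(g, b) = 5 + 0 = 5)
t(R, A) = 1
-4935 - t(C(9, U(3)), o(-6, j)) = -4935 - 1*1 = -4935 - 1 = -4936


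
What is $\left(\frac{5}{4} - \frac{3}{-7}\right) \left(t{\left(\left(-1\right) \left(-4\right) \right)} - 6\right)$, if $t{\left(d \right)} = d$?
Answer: $- \frac{47}{14} \approx -3.3571$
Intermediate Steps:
$\left(\frac{5}{4} - \frac{3}{-7}\right) \left(t{\left(\left(-1\right) \left(-4\right) \right)} - 6\right) = \left(\frac{5}{4} - \frac{3}{-7}\right) \left(\left(-1\right) \left(-4\right) - 6\right) = \left(5 \cdot \frac{1}{4} - - \frac{3}{7}\right) \left(4 - 6\right) = \left(\frac{5}{4} + \frac{3}{7}\right) \left(-2\right) = \frac{47}{28} \left(-2\right) = - \frac{47}{14}$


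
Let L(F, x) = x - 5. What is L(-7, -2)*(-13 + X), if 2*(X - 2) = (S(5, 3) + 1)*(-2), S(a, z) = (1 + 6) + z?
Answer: 154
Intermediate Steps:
S(a, z) = 7 + z
L(F, x) = -5 + x
X = -9 (X = 2 + (((7 + 3) + 1)*(-2))/2 = 2 + ((10 + 1)*(-2))/2 = 2 + (11*(-2))/2 = 2 + (½)*(-22) = 2 - 11 = -9)
L(-7, -2)*(-13 + X) = (-5 - 2)*(-13 - 9) = -7*(-22) = 154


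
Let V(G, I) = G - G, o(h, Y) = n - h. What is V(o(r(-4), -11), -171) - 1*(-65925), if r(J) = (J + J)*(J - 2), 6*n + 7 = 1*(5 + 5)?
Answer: 65925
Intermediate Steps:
n = 1/2 (n = -7/6 + (1*(5 + 5))/6 = -7/6 + (1*10)/6 = -7/6 + (1/6)*10 = -7/6 + 5/3 = 1/2 ≈ 0.50000)
r(J) = 2*J*(-2 + J) (r(J) = (2*J)*(-2 + J) = 2*J*(-2 + J))
o(h, Y) = 1/2 - h
V(G, I) = 0
V(o(r(-4), -11), -171) - 1*(-65925) = 0 - 1*(-65925) = 0 + 65925 = 65925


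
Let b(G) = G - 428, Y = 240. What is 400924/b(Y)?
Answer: -100231/47 ≈ -2132.6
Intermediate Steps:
b(G) = -428 + G
400924/b(Y) = 400924/(-428 + 240) = 400924/(-188) = 400924*(-1/188) = -100231/47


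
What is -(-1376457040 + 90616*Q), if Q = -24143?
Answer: 3564199128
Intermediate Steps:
-(-1376457040 + 90616*Q) = -90616/(1/(-24143 - 15190)) = -90616/(1/(-39333)) = -90616/(-1/39333) = -90616*(-39333) = 3564199128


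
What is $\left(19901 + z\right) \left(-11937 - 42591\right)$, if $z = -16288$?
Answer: $-197009664$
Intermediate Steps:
$\left(19901 + z\right) \left(-11937 - 42591\right) = \left(19901 - 16288\right) \left(-11937 - 42591\right) = 3613 \left(-54528\right) = -197009664$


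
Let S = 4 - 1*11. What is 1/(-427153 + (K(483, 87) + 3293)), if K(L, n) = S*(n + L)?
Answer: -1/427850 ≈ -2.3373e-6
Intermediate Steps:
S = -7 (S = 4 - 11 = -7)
K(L, n) = -7*L - 7*n (K(L, n) = -7*(n + L) = -7*(L + n) = -7*L - 7*n)
1/(-427153 + (K(483, 87) + 3293)) = 1/(-427153 + ((-7*483 - 7*87) + 3293)) = 1/(-427153 + ((-3381 - 609) + 3293)) = 1/(-427153 + (-3990 + 3293)) = 1/(-427153 - 697) = 1/(-427850) = -1/427850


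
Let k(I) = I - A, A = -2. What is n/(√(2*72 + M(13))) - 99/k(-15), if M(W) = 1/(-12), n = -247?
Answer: 99/13 - 494*√5181/1727 ≈ -12.974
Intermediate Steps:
k(I) = 2 + I (k(I) = I - 1*(-2) = I + 2 = 2 + I)
M(W) = -1/12
n/(√(2*72 + M(13))) - 99/k(-15) = -247/√(2*72 - 1/12) - 99/(2 - 15) = -247/√(144 - 1/12) - 99/(-13) = -247*2*√5181/1727 - 99*(-1/13) = -247*2*√5181/1727 + 99/13 = -494*√5181/1727 + 99/13 = 99/13 - 494*√5181/1727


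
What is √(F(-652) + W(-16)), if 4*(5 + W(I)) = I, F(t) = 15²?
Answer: 6*√6 ≈ 14.697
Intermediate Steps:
F(t) = 225
W(I) = -5 + I/4
√(F(-652) + W(-16)) = √(225 + (-5 + (¼)*(-16))) = √(225 + (-5 - 4)) = √(225 - 9) = √216 = 6*√6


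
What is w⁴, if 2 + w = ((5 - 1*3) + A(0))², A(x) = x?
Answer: 16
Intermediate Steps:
w = 2 (w = -2 + ((5 - 1*3) + 0)² = -2 + ((5 - 3) + 0)² = -2 + (2 + 0)² = -2 + 2² = -2 + 4 = 2)
w⁴ = 2⁴ = 16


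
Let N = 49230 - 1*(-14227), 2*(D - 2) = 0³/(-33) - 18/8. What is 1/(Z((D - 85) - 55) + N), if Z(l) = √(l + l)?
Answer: 253828/16107164509 - 2*I*√1113/16107164509 ≈ 1.5759e-5 - 4.1425e-9*I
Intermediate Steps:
D = 7/8 (D = 2 + (0³/(-33) - 18/8)/2 = 2 + (0*(-1/33) - 18*⅛)/2 = 2 + (0 - 9/4)/2 = 2 + (½)*(-9/4) = 2 - 9/8 = 7/8 ≈ 0.87500)
Z(l) = √2*√l (Z(l) = √(2*l) = √2*√l)
N = 63457 (N = 49230 + 14227 = 63457)
1/(Z((D - 85) - 55) + N) = 1/(√2*√((7/8 - 85) - 55) + 63457) = 1/(√2*√(-673/8 - 55) + 63457) = 1/(√2*√(-1113/8) + 63457) = 1/(√2*(I*√2226/4) + 63457) = 1/(I*√1113/2 + 63457) = 1/(63457 + I*√1113/2)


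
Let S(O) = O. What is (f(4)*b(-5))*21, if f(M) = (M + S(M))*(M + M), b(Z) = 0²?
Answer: 0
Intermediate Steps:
b(Z) = 0
f(M) = 4*M² (f(M) = (M + M)*(M + M) = (2*M)*(2*M) = 4*M²)
(f(4)*b(-5))*21 = ((4*4²)*0)*21 = ((4*16)*0)*21 = (64*0)*21 = 0*21 = 0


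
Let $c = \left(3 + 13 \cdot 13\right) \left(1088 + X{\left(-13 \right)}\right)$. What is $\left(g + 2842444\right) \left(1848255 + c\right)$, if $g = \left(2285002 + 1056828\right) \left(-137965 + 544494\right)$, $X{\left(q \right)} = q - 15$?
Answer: $2758645078892465550$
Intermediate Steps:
$X{\left(q \right)} = -15 + q$
$c = 182320$ ($c = \left(3 + 13 \cdot 13\right) \left(1088 - 28\right) = \left(3 + 169\right) \left(1088 - 28\right) = 172 \cdot 1060 = 182320$)
$g = 1358550808070$ ($g = 3341830 \cdot 406529 = 1358550808070$)
$\left(g + 2842444\right) \left(1848255 + c\right) = \left(1358550808070 + 2842444\right) \left(1848255 + 182320\right) = 1358553650514 \cdot 2030575 = 2758645078892465550$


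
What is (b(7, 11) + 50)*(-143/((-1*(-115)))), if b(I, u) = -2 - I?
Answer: -5863/115 ≈ -50.983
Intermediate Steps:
(b(7, 11) + 50)*(-143/((-1*(-115)))) = ((-2 - 1*7) + 50)*(-143/((-1*(-115)))) = ((-2 - 7) + 50)*(-143/115) = (-9 + 50)*(-143*1/115) = 41*(-143/115) = -5863/115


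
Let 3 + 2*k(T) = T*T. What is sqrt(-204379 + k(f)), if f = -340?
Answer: I*sqrt(586322)/2 ≈ 382.86*I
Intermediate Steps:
k(T) = -3/2 + T**2/2 (k(T) = -3/2 + (T*T)/2 = -3/2 + T**2/2)
sqrt(-204379 + k(f)) = sqrt(-204379 + (-3/2 + (1/2)*(-340)**2)) = sqrt(-204379 + (-3/2 + (1/2)*115600)) = sqrt(-204379 + (-3/2 + 57800)) = sqrt(-204379 + 115597/2) = sqrt(-293161/2) = I*sqrt(586322)/2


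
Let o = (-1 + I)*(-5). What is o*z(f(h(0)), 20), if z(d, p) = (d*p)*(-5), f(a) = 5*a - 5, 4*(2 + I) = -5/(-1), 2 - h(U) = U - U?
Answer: -4375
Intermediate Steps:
h(U) = 2 (h(U) = 2 - (U - U) = 2 - 1*0 = 2 + 0 = 2)
I = -¾ (I = -2 + (-5/(-1))/4 = -2 + (-5*(-1))/4 = -2 + (¼)*5 = -2 + 5/4 = -¾ ≈ -0.75000)
f(a) = -5 + 5*a
z(d, p) = -5*d*p
o = 35/4 (o = (-1 - ¾)*(-5) = -7/4*(-5) = 35/4 ≈ 8.7500)
o*z(f(h(0)), 20) = 35*(-5*(-5 + 5*2)*20)/4 = 35*(-5*(-5 + 10)*20)/4 = 35*(-5*5*20)/4 = (35/4)*(-500) = -4375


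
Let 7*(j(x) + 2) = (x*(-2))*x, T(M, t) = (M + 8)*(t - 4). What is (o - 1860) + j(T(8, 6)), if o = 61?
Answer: -14655/7 ≈ -2093.6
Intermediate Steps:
T(M, t) = (-4 + t)*(8 + M) (T(M, t) = (8 + M)*(-4 + t) = (-4 + t)*(8 + M))
j(x) = -2 - 2*x**2/7 (j(x) = -2 + ((x*(-2))*x)/7 = -2 + ((-2*x)*x)/7 = -2 + (-2*x**2)/7 = -2 - 2*x**2/7)
(o - 1860) + j(T(8, 6)) = (61 - 1860) + (-2 - 2*(-32 - 4*8 + 8*6 + 8*6)**2/7) = -1799 + (-2 - 2*(-32 - 32 + 48 + 48)**2/7) = -1799 + (-2 - 2/7*32**2) = -1799 + (-2 - 2/7*1024) = -1799 + (-2 - 2048/7) = -1799 - 2062/7 = -14655/7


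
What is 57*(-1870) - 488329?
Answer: -594919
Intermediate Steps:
57*(-1870) - 488329 = -106590 - 488329 = -594919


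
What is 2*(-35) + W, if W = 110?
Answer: 40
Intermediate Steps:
2*(-35) + W = 2*(-35) + 110 = -70 + 110 = 40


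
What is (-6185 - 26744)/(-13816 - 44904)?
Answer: 32929/58720 ≈ 0.56078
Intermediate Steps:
(-6185 - 26744)/(-13816 - 44904) = -32929/(-58720) = -32929*(-1/58720) = 32929/58720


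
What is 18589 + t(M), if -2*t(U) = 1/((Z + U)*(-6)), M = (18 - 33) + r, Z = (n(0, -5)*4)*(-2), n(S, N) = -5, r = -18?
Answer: 1561477/84 ≈ 18589.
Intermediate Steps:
Z = 40 (Z = -5*4*(-2) = -20*(-2) = 40)
M = -33 (M = (18 - 33) - 18 = -15 - 18 = -33)
t(U) = -1/(2*(-240 - 6*U)) (t(U) = -(-1/(6*(40 + U)))/2 = -1/(2*(-240 - 6*U)))
18589 + t(M) = 18589 + 1/(12*(40 - 33)) = 18589 + (1/12)/7 = 18589 + (1/12)*(1/7) = 18589 + 1/84 = 1561477/84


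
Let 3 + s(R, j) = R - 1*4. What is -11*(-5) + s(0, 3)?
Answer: 48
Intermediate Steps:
s(R, j) = -7 + R (s(R, j) = -3 + (R - 1*4) = -3 + (R - 4) = -3 + (-4 + R) = -7 + R)
-11*(-5) + s(0, 3) = -11*(-5) + (-7 + 0) = 55 - 7 = 48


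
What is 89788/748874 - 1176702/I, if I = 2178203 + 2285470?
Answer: -80069543704/557121442367 ≈ -0.14372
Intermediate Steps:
I = 4463673
89788/748874 - 1176702/I = 89788/748874 - 1176702/4463673 = 89788*(1/748874) - 1176702*1/4463673 = 44894/374437 - 392234/1487891 = -80069543704/557121442367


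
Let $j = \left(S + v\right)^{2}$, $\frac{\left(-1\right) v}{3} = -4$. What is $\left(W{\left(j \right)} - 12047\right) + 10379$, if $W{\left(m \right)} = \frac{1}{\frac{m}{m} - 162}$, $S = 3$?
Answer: $- \frac{268549}{161} \approx -1668.0$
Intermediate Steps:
$v = 12$ ($v = \left(-3\right) \left(-4\right) = 12$)
$j = 225$ ($j = \left(3 + 12\right)^{2} = 15^{2} = 225$)
$W{\left(m \right)} = - \frac{1}{161}$ ($W{\left(m \right)} = \frac{1}{1 - 162} = \frac{1}{-161} = - \frac{1}{161}$)
$\left(W{\left(j \right)} - 12047\right) + 10379 = \left(- \frac{1}{161} - 12047\right) + 10379 = - \frac{1939568}{161} + 10379 = - \frac{268549}{161}$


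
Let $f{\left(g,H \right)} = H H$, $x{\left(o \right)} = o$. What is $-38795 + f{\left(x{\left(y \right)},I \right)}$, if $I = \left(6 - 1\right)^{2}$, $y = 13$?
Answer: $-38170$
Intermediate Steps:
$I = 25$ ($I = 5^{2} = 25$)
$f{\left(g,H \right)} = H^{2}$
$-38795 + f{\left(x{\left(y \right)},I \right)} = -38795 + 25^{2} = -38795 + 625 = -38170$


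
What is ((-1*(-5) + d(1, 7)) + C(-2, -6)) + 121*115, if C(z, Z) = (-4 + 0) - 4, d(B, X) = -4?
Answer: 13908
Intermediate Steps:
C(z, Z) = -8 (C(z, Z) = -4 - 4 = -8)
((-1*(-5) + d(1, 7)) + C(-2, -6)) + 121*115 = ((-1*(-5) - 4) - 8) + 121*115 = ((5 - 4) - 8) + 13915 = (1 - 8) + 13915 = -7 + 13915 = 13908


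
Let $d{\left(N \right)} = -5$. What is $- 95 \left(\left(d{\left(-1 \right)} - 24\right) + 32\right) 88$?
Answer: $-25080$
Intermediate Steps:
$- 95 \left(\left(d{\left(-1 \right)} - 24\right) + 32\right) 88 = - 95 \left(\left(-5 - 24\right) + 32\right) 88 = - 95 \left(-29 + 32\right) 88 = \left(-95\right) 3 \cdot 88 = \left(-285\right) 88 = -25080$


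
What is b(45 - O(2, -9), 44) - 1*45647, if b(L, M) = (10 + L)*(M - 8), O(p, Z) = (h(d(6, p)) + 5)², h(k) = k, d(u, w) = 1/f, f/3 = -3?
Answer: -400747/9 ≈ -44527.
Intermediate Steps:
f = -9 (f = 3*(-3) = -9)
d(u, w) = -⅑ (d(u, w) = 1/(-9) = -⅑)
O(p, Z) = 1936/81 (O(p, Z) = (-⅑ + 5)² = (44/9)² = 1936/81)
b(L, M) = (-8 + M)*(10 + L) (b(L, M) = (10 + L)*(-8 + M) = (-8 + M)*(10 + L))
b(45 - O(2, -9), 44) - 1*45647 = (-80 - 8*(45 - 1*1936/81) + 10*44 + (45 - 1*1936/81)*44) - 1*45647 = (-80 - 8*(45 - 1936/81) + 440 + (45 - 1936/81)*44) - 45647 = (-80 - 8*1709/81 + 440 + (1709/81)*44) - 45647 = (-80 - 13672/81 + 440 + 75196/81) - 45647 = 10076/9 - 45647 = -400747/9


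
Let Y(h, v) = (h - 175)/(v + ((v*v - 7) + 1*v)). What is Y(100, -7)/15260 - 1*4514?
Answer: -385748399/85456 ≈ -4514.0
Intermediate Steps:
Y(h, v) = (-175 + h)/(-7 + v² + 2*v) (Y(h, v) = (-175 + h)/(v + ((v² - 7) + v)) = (-175 + h)/(v + ((-7 + v²) + v)) = (-175 + h)/(v + (-7 + v + v²)) = (-175 + h)/(-7 + v² + 2*v))
Y(100, -7)/15260 - 1*4514 = ((-175 + 100)/(-7 + (-7)² + 2*(-7)))/15260 - 1*4514 = (-75/(-7 + 49 - 14))*(1/15260) - 4514 = (-75/28)*(1/15260) - 4514 = ((1/28)*(-75))*(1/15260) - 4514 = -75/28*1/15260 - 4514 = -15/85456 - 4514 = -385748399/85456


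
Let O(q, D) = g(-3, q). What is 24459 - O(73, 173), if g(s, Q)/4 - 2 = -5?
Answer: 24471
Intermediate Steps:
g(s, Q) = -12 (g(s, Q) = 8 + 4*(-5) = 8 - 20 = -12)
O(q, D) = -12
24459 - O(73, 173) = 24459 - 1*(-12) = 24459 + 12 = 24471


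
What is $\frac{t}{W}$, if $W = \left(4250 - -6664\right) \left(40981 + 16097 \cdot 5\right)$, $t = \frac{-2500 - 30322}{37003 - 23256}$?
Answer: $- \frac{16411}{9112060957614} \approx -1.801 \cdot 10^{-9}$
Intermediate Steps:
$t = - \frac{32822}{13747} \approx -2.3876$
$W = 1325679924$ ($W = \left(4250 + 6664\right) \left(40981 + 80485\right) = 10914 \cdot 121466 = 1325679924$)
$\frac{t}{W} = - \frac{32822}{13747 \cdot 1325679924} = \left(- \frac{32822}{13747}\right) \frac{1}{1325679924} = - \frac{16411}{9112060957614}$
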